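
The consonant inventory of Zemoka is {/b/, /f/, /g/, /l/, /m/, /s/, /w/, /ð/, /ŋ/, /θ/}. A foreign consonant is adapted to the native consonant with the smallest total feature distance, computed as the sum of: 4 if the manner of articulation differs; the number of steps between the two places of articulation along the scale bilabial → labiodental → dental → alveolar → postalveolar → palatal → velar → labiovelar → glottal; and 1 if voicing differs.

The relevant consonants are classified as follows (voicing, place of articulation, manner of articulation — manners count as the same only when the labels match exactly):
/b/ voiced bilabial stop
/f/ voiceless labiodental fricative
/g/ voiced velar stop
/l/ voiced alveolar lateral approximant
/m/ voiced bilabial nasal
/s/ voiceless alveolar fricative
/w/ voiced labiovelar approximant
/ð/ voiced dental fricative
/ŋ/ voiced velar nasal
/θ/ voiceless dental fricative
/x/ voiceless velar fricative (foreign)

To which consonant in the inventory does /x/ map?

/s/ is closest: same manner (fricative), place distance 3 (velar→alveolar), same voicing; total 3. Next closest is /θ/ at distance 4.

s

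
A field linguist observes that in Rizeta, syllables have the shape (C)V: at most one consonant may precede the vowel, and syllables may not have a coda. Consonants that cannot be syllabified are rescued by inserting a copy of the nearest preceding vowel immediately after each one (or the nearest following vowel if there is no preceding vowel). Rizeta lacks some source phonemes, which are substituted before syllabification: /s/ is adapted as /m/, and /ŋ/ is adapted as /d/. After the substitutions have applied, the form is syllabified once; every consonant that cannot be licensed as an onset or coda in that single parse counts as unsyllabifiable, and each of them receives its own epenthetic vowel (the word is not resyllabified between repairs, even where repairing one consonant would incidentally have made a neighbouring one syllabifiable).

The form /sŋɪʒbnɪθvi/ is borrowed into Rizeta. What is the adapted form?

mɪdɪʒɪbɪnɪθɪvi

Substitution: /s/ → /m/, /ŋ/ → /d/, giving /mdɪʒbnɪθvi/.
Syllabifying with onset maximization leaves /m/, /ʒ/, /b/, /θ/ stranded (no codas are permitted; onsets are limited to one consonant).
Inserting the epenthetic vowel yields /m/ → /mɪ/, /ʒ/ → /ʒɪ/, /b/ → /bɪ/, /θ/ → /θɪ/.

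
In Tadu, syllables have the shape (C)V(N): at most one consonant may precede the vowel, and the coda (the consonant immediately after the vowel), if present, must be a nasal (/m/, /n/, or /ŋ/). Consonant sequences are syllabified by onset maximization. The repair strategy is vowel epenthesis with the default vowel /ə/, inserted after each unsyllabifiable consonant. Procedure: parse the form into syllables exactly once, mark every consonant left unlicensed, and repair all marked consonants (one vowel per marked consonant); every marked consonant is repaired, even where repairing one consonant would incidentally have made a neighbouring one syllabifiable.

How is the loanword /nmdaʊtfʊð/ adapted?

nəmədaʊtəfʊðə

Under (C)V(N), the unsyllabifiable consonants are /n/, /m/, /t/, /ð/ (only a nasal (/m/, /n/, or /ŋ/) is licensed in coda position; onsets are limited to one consonant).
Inserting the epenthetic vowel yields /n/ → /nə/, /m/ → /mə/, /t/ → /tə/, /ð/ → /ðə/.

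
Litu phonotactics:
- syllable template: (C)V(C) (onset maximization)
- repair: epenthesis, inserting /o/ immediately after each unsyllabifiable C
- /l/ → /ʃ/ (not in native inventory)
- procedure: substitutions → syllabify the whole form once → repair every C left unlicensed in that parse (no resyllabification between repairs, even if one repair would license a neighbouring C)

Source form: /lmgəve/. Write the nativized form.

Substitution: /l/ → /ʃ/, giving /ʃmgəve/.
Under (C)V(C), the unsyllabifiable consonants are /ʃ/, /m/ (at most one coda consonant is licensed; onsets are limited to one consonant).
Epenthesis after each stranded consonant: /ʃ/ → /ʃo/, /m/ → /mo/.

ʃomogəve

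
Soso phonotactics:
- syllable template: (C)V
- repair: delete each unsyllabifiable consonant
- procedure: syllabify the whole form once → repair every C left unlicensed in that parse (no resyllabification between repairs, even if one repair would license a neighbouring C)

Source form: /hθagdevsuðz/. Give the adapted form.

θadesu

Syllabifying with onset maximization leaves /h/, /g/, /v/, /ð/, /z/ stranded (no codas are permitted; onsets are limited to one consonant).
Deleting the stranded consonants removes /h/, /g/, /v/, /ð/, /z/.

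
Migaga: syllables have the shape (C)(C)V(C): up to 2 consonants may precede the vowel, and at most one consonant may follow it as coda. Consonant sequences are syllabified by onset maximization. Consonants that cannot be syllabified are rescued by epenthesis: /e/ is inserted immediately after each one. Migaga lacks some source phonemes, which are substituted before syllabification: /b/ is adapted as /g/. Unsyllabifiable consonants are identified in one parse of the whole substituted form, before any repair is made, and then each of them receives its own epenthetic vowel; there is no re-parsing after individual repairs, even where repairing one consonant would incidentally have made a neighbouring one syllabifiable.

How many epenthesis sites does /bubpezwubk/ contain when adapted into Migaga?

After substitution the input is /gugpezwugk/.
The unsyllabifiable consonants are /k/; each receives one epenthetic vowel.

1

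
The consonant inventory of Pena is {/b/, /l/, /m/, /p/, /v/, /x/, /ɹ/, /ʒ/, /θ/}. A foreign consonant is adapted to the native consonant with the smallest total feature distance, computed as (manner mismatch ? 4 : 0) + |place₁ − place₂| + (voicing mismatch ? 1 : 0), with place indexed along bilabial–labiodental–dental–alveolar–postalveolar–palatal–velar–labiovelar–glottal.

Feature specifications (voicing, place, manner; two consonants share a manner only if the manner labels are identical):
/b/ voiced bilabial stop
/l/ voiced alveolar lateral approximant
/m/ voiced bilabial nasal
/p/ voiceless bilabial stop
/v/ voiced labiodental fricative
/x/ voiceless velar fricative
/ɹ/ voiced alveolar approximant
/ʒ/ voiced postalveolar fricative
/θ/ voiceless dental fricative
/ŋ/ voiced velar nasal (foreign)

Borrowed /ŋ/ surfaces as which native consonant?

/x/ is closest: manner differs (nasal→fricative, +4), place distance 0 (velar→velar), voicing differs (+1); total 5. Next closest is /m/ at distance 6.

x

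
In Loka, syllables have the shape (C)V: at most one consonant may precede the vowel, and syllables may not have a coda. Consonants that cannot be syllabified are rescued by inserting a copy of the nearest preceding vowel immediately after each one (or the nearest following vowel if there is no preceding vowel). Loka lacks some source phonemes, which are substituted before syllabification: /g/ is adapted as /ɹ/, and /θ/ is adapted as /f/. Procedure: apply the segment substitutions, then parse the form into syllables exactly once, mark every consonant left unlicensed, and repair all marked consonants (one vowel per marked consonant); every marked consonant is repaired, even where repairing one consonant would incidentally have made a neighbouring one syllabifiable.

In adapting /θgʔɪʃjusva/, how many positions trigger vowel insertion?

After substitution the input is /fɹʔɪʃjusva/.
The unsyllabifiable consonants are /f/, /ɹ/, /ʃ/, /s/; each receives one epenthetic vowel.

4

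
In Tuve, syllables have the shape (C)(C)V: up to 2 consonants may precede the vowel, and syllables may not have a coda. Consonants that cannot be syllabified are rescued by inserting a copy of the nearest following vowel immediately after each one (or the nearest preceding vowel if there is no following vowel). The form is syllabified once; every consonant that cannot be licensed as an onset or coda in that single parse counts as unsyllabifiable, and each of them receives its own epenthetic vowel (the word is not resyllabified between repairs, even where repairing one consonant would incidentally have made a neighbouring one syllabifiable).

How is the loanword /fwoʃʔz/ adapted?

fwoʃoʔozo

The consonants /ʃ/, /ʔ/, /z/ cannot be parsed into a legal (C)(C)V syllable (no codas are permitted; onsets may contain at most 2 consonants).
Epenthesis after each stranded consonant: /ʃ/ → /ʃo/, /ʔ/ → /ʔo/, /z/ → /zo/.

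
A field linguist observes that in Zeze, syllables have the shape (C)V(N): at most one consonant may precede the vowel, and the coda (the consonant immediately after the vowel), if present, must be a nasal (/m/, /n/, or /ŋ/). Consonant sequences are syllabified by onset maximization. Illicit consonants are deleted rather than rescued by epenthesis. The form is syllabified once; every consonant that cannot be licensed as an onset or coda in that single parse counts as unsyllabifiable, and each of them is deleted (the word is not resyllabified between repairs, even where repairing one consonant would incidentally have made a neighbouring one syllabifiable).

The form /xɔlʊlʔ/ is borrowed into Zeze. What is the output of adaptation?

Under (C)V(N), the unsyllabifiable consonants are /l/, /ʔ/ (only a nasal (/m/, /n/, or /ŋ/) is licensed in coda position; onsets are limited to one consonant).
Deleting the stranded consonants removes /l/, /ʔ/.

xɔlʊ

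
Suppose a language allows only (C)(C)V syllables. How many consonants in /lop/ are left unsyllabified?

1

The consonants /p/ cannot be parsed into a legal (C)(C)V syllable (no codas are permitted; onsets may contain at most 2 consonants).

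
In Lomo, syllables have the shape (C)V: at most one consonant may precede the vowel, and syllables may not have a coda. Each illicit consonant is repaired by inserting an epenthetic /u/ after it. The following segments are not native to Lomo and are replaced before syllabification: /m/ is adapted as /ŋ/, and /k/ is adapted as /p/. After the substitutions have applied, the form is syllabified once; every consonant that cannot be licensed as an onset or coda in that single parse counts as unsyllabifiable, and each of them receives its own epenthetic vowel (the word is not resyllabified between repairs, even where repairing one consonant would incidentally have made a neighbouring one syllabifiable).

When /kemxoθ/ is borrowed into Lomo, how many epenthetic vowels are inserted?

2

After substitution the input is /peŋxoθ/.
The unsyllabifiable consonants are /ŋ/, /θ/; each receives one epenthetic vowel.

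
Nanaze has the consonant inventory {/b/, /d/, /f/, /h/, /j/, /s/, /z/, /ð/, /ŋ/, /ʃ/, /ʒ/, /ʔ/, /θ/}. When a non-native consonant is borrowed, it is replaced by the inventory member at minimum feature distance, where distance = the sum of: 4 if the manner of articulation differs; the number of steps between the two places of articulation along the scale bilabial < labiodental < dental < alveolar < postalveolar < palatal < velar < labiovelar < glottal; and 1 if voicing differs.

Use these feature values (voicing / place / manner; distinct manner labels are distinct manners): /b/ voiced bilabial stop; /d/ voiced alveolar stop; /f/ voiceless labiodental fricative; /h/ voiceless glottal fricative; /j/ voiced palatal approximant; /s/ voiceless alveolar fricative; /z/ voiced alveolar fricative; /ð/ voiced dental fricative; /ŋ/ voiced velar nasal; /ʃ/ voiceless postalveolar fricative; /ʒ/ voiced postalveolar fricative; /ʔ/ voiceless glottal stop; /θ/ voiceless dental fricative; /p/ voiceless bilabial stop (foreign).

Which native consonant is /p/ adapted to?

b

/b/ is closest: same manner (stop), place distance 0 (bilabial→bilabial), voicing differs (+1); total 1. Next closest is /d/ at distance 4.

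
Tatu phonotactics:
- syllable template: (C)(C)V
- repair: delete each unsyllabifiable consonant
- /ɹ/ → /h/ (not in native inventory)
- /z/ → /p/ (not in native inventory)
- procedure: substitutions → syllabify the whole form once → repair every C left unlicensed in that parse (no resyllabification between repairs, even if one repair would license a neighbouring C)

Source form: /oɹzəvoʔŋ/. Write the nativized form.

ohpəvo

Substitution: /ɹ/ → /h/, /z/ → /p/, giving /ohpəvoʔŋ/.
Under (C)(C)V, the unsyllabifiable consonants are /ʔ/, /ŋ/ (no codas are permitted; onsets may contain at most 2 consonants).
Deletion applies to /ʔ/, /ŋ/.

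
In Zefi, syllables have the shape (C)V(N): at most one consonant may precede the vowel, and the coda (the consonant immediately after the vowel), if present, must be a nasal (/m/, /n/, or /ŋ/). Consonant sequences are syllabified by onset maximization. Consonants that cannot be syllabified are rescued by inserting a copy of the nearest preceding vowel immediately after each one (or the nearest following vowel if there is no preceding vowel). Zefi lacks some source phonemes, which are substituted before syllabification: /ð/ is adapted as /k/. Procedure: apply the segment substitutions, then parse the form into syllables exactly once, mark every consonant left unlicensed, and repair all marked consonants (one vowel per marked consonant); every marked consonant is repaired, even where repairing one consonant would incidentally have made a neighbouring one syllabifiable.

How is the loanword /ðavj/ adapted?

Substitution: /ð/ → /k/, giving /kavj/.
The consonants /v/, /j/ cannot be parsed into a legal (C)V(N) syllable (only a nasal (/m/, /n/, or /ŋ/) is licensed in coda position; onsets are limited to one consonant).
Inserting the epenthetic vowel yields /v/ → /va/, /j/ → /ja/.

kavaja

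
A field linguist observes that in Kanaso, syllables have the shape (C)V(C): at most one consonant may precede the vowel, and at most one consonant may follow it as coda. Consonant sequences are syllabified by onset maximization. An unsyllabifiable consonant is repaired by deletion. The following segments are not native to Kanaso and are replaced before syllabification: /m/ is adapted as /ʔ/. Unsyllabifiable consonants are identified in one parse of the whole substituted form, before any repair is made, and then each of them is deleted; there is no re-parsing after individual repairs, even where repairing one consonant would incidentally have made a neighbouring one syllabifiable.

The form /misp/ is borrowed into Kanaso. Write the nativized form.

Substitution: /m/ → /ʔ/, giving /ʔisp/.
Syllabifying with onset maximization leaves /p/ stranded (at most one coda consonant is licensed; onsets are limited to one consonant).
Each unlicensed consonant is deleted: /p/.

ʔis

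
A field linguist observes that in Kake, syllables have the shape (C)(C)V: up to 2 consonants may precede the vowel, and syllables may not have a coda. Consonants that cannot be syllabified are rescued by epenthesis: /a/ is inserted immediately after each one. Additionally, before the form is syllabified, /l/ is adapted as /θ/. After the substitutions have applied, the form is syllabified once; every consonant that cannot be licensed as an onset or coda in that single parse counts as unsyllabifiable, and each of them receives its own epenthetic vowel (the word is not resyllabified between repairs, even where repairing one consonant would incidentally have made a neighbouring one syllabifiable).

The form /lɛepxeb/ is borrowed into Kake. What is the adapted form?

Substitution: /l/ → /θ/, giving /θɛepxeb/.
Under (C)(C)V, the unsyllabifiable consonants are /b/ (no codas are permitted; onsets may contain at most 2 consonants).
Each unlicensed consonant becomes the onset of a new syllable: /b/ → /ba/.

θɛepxeba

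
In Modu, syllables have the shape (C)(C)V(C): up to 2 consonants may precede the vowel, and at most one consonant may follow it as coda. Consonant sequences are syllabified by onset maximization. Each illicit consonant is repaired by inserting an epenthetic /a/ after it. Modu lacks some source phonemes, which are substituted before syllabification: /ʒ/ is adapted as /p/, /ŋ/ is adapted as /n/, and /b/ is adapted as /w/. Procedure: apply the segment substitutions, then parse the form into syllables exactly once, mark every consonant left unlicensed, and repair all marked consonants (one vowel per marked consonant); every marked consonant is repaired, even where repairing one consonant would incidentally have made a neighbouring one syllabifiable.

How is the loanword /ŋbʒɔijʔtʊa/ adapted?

Substitution: /ŋ/ → /n/, /b/ → /w/, /ʒ/ → /p/, giving /nwpɔijʔtʊa/.
The consonants /n/ cannot be parsed into a legal (C)(C)V(C) syllable (at most one coda consonant is licensed; onsets may contain at most 2 consonants).
Epenthesis after each stranded consonant: /n/ → /na/.

nawpɔijʔtʊa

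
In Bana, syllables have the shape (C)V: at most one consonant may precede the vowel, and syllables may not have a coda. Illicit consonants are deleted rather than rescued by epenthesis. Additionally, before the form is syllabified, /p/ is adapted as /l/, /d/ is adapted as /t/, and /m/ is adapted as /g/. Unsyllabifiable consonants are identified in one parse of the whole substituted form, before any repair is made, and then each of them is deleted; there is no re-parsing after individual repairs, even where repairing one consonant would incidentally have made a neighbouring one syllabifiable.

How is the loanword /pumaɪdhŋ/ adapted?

lugaɪ

Substitution: /p/ → /l/, /m/ → /g/, /d/ → /t/, giving /lugaɪthŋ/.
Syllabifying with onset maximization leaves /t/, /h/, /ŋ/ stranded (no codas are permitted; onsets are limited to one consonant).
Deleting the stranded consonants removes /t/, /h/, /ŋ/.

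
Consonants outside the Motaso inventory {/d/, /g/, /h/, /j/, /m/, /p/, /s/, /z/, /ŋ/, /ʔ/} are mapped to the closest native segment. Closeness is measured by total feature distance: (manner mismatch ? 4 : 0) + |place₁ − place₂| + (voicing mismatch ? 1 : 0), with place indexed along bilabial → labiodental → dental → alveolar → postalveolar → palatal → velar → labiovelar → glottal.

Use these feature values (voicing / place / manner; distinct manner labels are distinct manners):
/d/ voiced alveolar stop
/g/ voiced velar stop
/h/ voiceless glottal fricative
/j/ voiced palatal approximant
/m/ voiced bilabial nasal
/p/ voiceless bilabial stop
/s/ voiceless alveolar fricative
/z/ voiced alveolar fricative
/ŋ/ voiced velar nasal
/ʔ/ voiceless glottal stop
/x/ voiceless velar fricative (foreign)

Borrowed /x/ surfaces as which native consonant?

/h/ is closest: same manner (fricative), place distance 2 (velar→glottal), same voicing; total 2. Next closest is /s/ at distance 3.

h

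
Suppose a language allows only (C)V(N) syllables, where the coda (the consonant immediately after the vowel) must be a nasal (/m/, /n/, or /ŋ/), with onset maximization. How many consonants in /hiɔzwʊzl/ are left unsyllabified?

Under (C)V(N), the unsyllabifiable consonants are /z/, /z/, /l/ (only a nasal (/m/, /n/, or /ŋ/) is licensed in coda position; onsets are limited to one consonant).

3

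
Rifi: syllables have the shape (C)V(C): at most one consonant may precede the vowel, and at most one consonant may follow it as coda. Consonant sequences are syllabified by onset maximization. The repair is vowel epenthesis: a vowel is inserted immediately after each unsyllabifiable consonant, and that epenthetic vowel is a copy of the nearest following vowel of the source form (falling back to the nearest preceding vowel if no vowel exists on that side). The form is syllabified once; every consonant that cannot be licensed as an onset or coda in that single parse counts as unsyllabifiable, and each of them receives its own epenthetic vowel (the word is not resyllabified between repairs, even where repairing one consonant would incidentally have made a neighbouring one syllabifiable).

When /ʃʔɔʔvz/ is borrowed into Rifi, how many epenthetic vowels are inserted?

3

The unsyllabifiable consonants are /ʃ/, /v/, /z/; each receives one epenthetic vowel.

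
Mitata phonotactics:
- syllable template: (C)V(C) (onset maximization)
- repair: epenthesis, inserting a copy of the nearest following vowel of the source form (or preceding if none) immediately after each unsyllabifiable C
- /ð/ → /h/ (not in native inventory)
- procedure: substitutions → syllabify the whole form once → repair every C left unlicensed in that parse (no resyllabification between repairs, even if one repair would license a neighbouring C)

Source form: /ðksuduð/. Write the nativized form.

Substitution: /ð/ → /h/, giving /hksuduh/.
The consonants /h/, /k/ cannot be parsed into a legal (C)V(C) syllable (at most one coda consonant is licensed; onsets are limited to one consonant).
Each unlicensed consonant becomes the onset of a new syllable: /h/ → /hu/, /k/ → /ku/.

hukusuduh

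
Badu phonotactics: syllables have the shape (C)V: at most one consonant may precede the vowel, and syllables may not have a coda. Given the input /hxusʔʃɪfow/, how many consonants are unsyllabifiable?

4

The consonants /h/, /s/, /ʔ/, /w/ cannot be parsed into a legal (C)V syllable (no codas are permitted; onsets are limited to one consonant).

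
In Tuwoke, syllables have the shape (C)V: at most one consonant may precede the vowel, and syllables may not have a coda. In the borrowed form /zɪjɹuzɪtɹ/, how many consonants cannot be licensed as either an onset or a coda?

3

The consonants /j/, /t/, /ɹ/ cannot be parsed into a legal (C)V syllable (no codas are permitted; onsets are limited to one consonant).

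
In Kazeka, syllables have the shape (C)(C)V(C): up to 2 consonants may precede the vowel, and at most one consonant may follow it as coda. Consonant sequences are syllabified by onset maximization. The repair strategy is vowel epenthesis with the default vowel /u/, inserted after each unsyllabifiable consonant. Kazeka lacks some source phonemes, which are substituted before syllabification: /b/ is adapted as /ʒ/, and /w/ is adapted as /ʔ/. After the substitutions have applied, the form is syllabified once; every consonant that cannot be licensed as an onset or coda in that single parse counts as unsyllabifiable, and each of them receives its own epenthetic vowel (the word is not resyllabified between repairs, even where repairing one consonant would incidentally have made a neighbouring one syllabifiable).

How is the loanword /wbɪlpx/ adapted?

ʔʒɪlpuxu

Substitution: /w/ → /ʔ/, /b/ → /ʒ/, giving /ʔʒɪlpx/.
Syllabifying with onset maximization leaves /p/, /x/ stranded (at most one coda consonant is licensed; onsets may contain at most 2 consonants).
Inserting the epenthetic vowel yields /p/ → /pu/, /x/ → /xu/.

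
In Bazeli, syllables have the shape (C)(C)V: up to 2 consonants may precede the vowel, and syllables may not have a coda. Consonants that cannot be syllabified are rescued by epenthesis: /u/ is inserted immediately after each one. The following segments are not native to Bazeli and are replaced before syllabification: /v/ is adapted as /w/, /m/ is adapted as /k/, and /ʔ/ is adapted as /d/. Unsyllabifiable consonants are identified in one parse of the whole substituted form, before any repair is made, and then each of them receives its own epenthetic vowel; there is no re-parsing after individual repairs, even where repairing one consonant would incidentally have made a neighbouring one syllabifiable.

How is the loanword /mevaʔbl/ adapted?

kewadubulu

Substitution: /m/ → /k/, /v/ → /w/, /ʔ/ → /d/, giving /kewadbl/.
Under (C)(C)V, the unsyllabifiable consonants are /d/, /b/, /l/ (no codas are permitted; onsets may contain at most 2 consonants).
Inserting the epenthetic vowel yields /d/ → /du/, /b/ → /bu/, /l/ → /lu/.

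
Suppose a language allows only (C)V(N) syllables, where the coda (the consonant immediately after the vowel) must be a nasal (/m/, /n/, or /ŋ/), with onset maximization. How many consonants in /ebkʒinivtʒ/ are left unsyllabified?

5

The consonants /b/, /k/, /v/, /t/, /ʒ/ cannot be parsed into a legal (C)V(N) syllable (only a nasal (/m/, /n/, or /ŋ/) is licensed in coda position; onsets are limited to one consonant).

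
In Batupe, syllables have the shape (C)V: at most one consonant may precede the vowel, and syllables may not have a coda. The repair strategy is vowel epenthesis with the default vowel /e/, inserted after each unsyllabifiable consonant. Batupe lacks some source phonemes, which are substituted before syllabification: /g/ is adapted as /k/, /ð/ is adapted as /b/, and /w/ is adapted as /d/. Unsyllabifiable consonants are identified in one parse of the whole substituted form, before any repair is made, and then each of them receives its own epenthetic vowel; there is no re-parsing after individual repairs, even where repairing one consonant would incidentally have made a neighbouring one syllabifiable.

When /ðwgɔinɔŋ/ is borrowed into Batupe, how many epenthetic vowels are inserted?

3

After substitution the input is /bdkɔinɔŋ/.
The unsyllabifiable consonants are /b/, /d/, /ŋ/; each receives one epenthetic vowel.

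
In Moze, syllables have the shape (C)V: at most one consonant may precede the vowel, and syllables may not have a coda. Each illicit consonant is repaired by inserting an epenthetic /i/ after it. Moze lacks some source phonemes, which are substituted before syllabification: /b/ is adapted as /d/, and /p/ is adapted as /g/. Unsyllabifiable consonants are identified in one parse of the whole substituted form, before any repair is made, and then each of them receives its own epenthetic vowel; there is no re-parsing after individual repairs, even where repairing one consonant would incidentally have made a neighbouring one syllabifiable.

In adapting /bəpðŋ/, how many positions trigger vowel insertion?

3

After substitution the input is /dəgðŋ/.
The unsyllabifiable consonants are /g/, /ð/, /ŋ/; each receives one epenthetic vowel.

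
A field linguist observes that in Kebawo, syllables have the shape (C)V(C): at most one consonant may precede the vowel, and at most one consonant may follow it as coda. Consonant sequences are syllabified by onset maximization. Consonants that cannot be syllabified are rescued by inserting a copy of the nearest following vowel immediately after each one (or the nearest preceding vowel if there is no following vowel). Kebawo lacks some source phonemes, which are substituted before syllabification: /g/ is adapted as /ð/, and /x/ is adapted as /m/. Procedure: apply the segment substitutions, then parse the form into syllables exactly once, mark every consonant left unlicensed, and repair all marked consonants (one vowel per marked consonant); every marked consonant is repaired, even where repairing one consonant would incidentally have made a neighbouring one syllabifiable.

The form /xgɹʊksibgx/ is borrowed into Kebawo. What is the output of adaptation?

Substitution: /x/ → /m/, /g/ → /ð/, giving /mðɹʊksibðm/.
Syllabifying with onset maximization leaves /m/, /ð/, /ð/, /m/ stranded (at most one coda consonant is licensed; onsets are limited to one consonant).
Epenthesis after each stranded consonant: /m/ → /mʊ/, /ð/ → /ðʊ/, /ð/ → /ði/, /m/ → /mi/.

mʊðʊɹʊksibðimi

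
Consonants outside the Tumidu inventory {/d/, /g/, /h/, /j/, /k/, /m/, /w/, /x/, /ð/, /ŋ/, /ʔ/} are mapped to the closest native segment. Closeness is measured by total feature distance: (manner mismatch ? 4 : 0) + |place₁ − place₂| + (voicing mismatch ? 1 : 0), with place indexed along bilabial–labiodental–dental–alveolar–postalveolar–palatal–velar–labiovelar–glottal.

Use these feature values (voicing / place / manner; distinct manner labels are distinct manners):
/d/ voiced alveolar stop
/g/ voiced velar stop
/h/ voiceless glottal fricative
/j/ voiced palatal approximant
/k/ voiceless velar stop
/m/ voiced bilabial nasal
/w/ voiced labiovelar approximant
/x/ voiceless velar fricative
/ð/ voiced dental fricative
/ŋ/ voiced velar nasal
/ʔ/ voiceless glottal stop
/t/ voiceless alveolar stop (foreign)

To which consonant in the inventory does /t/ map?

/d/ is closest: same manner (stop), place distance 0 (alveolar→alveolar), voicing differs (+1); total 1. Next closest is /k/ at distance 3.

d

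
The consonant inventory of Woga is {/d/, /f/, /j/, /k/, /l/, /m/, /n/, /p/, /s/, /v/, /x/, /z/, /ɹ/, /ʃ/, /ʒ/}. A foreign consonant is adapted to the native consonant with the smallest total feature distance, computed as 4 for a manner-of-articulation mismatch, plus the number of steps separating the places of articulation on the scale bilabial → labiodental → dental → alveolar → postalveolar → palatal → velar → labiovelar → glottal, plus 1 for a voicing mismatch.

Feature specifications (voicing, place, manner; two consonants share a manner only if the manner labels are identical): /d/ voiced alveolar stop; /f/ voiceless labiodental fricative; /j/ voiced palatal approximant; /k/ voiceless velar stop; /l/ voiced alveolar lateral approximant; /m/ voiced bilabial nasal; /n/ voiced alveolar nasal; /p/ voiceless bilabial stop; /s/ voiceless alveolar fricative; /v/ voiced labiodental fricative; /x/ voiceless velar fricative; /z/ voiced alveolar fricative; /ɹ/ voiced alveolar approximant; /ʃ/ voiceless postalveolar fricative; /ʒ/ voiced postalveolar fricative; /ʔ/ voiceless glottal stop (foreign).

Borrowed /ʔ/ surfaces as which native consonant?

k

/k/ is closest: same manner (stop), place distance 2 (glottal→velar), same voicing; total 2. Next closest is /d/ at distance 6.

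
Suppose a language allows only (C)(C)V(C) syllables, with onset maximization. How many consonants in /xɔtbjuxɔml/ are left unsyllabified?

1

Under (C)(C)V(C), the unsyllabifiable consonants are /l/ (at most one coda consonant is licensed; onsets may contain at most 2 consonants).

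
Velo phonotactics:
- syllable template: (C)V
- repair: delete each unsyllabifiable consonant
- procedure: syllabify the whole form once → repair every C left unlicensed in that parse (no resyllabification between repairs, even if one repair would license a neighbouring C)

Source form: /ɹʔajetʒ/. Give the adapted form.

ʔaje

Syllabifying with onset maximization leaves /ɹ/, /t/, /ʒ/ stranded (no codas are permitted; onsets are limited to one consonant).
Deleting the stranded consonants removes /ɹ/, /t/, /ʒ/.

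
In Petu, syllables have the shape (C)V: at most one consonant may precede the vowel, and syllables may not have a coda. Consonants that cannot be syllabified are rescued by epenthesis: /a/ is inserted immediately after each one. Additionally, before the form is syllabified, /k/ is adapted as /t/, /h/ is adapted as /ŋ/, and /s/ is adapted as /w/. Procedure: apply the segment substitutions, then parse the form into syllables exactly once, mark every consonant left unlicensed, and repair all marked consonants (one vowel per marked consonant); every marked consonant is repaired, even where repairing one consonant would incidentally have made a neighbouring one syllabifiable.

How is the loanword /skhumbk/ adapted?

wataŋumabata

Substitution: /s/ → /w/, /k/ → /t/, /h/ → /ŋ/, giving /wtŋumbt/.
Under (C)V, the unsyllabifiable consonants are /w/, /t/, /m/, /b/, /t/ (no codas are permitted; onsets are limited to one consonant).
Inserting the epenthetic vowel yields /w/ → /wa/, /t/ → /ta/, /m/ → /ma/, /b/ → /ba/, /t/ → /ta/.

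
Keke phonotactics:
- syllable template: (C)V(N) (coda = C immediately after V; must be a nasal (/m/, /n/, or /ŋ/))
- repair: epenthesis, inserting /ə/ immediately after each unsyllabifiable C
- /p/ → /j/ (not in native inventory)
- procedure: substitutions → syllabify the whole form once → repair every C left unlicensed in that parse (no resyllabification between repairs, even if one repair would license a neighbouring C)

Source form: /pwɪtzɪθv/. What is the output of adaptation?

Substitution: /p/ → /j/, giving /jwɪtzɪθv/.
Under (C)V(N), the unsyllabifiable consonants are /j/, /t/, /θ/, /v/ (only a nasal (/m/, /n/, or /ŋ/) is licensed in coda position; onsets are limited to one consonant).
Each unlicensed consonant becomes the onset of a new syllable: /j/ → /jə/, /t/ → /tə/, /θ/ → /θə/, /v/ → /və/.

jəwɪtəzɪθəvə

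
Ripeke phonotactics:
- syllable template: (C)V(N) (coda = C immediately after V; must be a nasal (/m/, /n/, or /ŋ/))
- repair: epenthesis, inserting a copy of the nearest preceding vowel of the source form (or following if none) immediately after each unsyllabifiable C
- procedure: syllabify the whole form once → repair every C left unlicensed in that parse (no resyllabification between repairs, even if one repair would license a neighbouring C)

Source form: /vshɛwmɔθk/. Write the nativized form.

The consonants /v/, /s/, /w/, /θ/, /k/ cannot be parsed into a legal (C)V(N) syllable (only a nasal (/m/, /n/, or /ŋ/) is licensed in coda position; onsets are limited to one consonant).
Inserting the epenthetic vowel yields /v/ → /vɛ/, /s/ → /sɛ/, /w/ → /wɛ/, /θ/ → /θɔ/, /k/ → /kɔ/.

vɛsɛhɛwɛmɔθɔkɔ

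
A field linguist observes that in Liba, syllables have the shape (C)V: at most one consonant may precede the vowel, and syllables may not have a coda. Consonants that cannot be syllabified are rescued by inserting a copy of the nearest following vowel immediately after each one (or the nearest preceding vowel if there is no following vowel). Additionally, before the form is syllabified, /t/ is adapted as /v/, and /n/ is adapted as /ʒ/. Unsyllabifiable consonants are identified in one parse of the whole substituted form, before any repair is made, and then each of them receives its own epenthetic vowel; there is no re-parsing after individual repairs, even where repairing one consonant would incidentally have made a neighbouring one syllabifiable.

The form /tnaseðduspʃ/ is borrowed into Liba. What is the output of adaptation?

Substitution: /t/ → /v/, /n/ → /ʒ/, giving /vʒaseðduspʃ/.
The consonants /v/, /ð/, /s/, /p/, /ʃ/ cannot be parsed into a legal (C)V syllable (no codas are permitted; onsets are limited to one consonant).
Each unlicensed consonant becomes the onset of a new syllable: /v/ → /va/, /ð/ → /ðu/, /s/ → /su/, /p/ → /pu/, /ʃ/ → /ʃu/.

vaʒaseðudusupuʃu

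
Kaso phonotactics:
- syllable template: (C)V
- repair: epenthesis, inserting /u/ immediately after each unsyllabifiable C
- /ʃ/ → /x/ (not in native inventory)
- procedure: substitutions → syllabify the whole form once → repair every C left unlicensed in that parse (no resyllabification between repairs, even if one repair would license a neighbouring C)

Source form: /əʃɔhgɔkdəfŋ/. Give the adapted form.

Substitution: /ʃ/ → /x/, giving /əxɔhgɔkdəfŋ/.
The consonants /h/, /k/, /f/, /ŋ/ cannot be parsed into a legal (C)V syllable (no codas are permitted; onsets are limited to one consonant).
Epenthesis after each stranded consonant: /h/ → /hu/, /k/ → /ku/, /f/ → /fu/, /ŋ/ → /ŋu/.

əxɔhugɔkudəfuŋu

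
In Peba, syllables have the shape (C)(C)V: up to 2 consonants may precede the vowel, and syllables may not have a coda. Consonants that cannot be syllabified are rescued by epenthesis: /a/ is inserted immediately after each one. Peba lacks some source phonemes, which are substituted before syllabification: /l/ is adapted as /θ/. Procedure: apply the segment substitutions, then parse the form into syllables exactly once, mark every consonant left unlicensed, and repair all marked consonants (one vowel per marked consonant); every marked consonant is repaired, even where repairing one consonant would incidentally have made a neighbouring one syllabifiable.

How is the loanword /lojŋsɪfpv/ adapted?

θojaŋsɪfapava

Substitution: /l/ → /θ/, giving /θojŋsɪfpv/.
The consonants /j/, /f/, /p/, /v/ cannot be parsed into a legal (C)(C)V syllable (no codas are permitted; onsets may contain at most 2 consonants).
Each unlicensed consonant becomes the onset of a new syllable: /j/ → /ja/, /f/ → /fa/, /p/ → /pa/, /v/ → /va/.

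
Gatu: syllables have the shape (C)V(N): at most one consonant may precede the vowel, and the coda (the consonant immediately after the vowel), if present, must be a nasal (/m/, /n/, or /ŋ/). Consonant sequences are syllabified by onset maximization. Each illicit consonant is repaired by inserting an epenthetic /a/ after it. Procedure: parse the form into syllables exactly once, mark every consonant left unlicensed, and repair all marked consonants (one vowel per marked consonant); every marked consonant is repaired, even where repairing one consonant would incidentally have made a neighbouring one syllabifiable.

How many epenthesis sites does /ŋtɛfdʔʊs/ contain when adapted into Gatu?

The unsyllabifiable consonants are /ŋ/, /f/, /d/, /s/; each receives one epenthetic vowel.

4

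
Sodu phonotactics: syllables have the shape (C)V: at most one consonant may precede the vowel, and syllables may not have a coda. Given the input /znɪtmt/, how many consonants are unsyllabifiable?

Under (C)V, the unsyllabifiable consonants are /z/, /t/, /m/, /t/ (no codas are permitted; onsets are limited to one consonant).

4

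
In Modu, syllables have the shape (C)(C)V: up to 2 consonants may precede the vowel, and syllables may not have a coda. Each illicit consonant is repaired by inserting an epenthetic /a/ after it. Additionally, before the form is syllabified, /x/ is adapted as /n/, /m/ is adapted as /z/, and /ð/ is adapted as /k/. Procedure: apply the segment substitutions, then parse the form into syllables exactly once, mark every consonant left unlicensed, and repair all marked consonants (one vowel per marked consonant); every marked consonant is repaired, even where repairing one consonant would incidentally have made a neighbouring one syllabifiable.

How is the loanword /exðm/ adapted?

enakaza

Substitution: /x/ → /n/, /ð/ → /k/, /m/ → /z/, giving /enkz/.
The consonants /n/, /k/, /z/ cannot be parsed into a legal (C)(C)V syllable (no codas are permitted; onsets may contain at most 2 consonants).
Inserting the epenthetic vowel yields /n/ → /na/, /k/ → /ka/, /z/ → /za/.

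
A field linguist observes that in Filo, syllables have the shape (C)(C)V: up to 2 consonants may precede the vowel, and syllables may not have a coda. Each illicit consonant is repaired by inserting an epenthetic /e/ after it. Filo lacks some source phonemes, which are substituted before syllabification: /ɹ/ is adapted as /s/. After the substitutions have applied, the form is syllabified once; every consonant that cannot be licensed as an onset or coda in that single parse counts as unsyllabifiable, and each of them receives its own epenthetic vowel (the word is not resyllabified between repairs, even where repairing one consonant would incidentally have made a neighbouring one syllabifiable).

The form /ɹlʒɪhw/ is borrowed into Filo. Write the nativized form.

selʒɪhewe

Substitution: /ɹ/ → /s/, giving /slʒɪhw/.
Under (C)(C)V, the unsyllabifiable consonants are /s/, /h/, /w/ (no codas are permitted; onsets may contain at most 2 consonants).
Epenthesis after each stranded consonant: /s/ → /se/, /h/ → /he/, /w/ → /we/.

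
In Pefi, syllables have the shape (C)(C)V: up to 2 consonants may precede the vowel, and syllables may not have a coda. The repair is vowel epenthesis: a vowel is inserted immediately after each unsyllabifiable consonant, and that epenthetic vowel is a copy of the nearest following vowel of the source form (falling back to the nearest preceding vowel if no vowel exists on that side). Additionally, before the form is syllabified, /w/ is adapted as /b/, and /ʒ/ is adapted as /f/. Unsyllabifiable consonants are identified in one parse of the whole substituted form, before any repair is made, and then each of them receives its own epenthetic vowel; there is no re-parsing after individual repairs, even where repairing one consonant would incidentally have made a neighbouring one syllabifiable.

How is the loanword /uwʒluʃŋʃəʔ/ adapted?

Substitution: /w/ → /b/, /ʒ/ → /f/, giving /ubfluʃŋʃəʔ/.
Under (C)(C)V, the unsyllabifiable consonants are /b/, /ʃ/, /ʔ/ (no codas are permitted; onsets may contain at most 2 consonants).
Inserting the epenthetic vowel yields /b/ → /bu/, /ʃ/ → /ʃə/, /ʔ/ → /ʔə/.

ubufluʃəŋʃəʔə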